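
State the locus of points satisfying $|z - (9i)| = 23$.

|z - z0| = r describes a circle centered at z0 with radius r
Here z0 = 9i and r = 23
Locus: Circle centered at (0, 9) with radius 23


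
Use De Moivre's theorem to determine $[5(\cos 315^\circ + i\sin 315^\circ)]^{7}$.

By De Moivre: z^n = r^n(cos(nθ) + i sin(nθ))
= 5^7(cos(7*315°) + i sin(7*315°))
= 78125(cos 45° + i sin 45°)
= 78125*sqrt(2)/2 + (78125*sqrt(2)/2)i


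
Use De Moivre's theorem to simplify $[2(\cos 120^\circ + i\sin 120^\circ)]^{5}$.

By De Moivre: z^n = r^n(cos(nθ) + i sin(nθ))
= 2^5(cos(5*120°) + i sin(5*120°))
= 32(cos 240° + i sin 240°)
= -16 - 16*sqrt(3)i


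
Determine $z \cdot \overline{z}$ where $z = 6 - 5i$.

z * conjugate(z) = |z|^2 = a^2 + b^2
= 6^2 + (-5)^2 = 61


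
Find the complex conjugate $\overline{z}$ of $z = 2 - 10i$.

If z = a + bi, then conjugate(z) = a - bi
conjugate(2 - 10i) = 2 + 10i


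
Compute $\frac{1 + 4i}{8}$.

Divisor is real, so divide each part by 8:
= 1/8 + (1/2)i


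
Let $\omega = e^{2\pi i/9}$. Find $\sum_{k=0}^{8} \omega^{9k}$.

Since 9 divides 9, ω^9 = (ω^9)^1 = 1^1 = 1, so every term is 1.
Sum = 9 · 1 = 9


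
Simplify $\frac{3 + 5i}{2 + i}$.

Multiply numerator and denominator by conjugate (2 - i):
= (3 + 5i)(2 - i) / (2^2 + 1^2)
= (11 + 7i) / 5
= 11/5 + (7/5)i


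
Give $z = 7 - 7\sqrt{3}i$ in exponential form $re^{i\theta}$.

r = |z| = sqrt((7)^2 + (-7*sqrt(3))^2) = sqrt(49 + 147) = sqrt(196) = 14
θ = arctan(b/a) = arctan(-12.1244/7) (quadrant-adjusted) = -60° = -π/3
z = 14e^(-i*π/3)


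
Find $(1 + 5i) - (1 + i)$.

(1 - 1) + (5 - 1)i = 4i


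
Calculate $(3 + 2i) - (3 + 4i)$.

(3 - 3) + (2 - 4)i = -2i


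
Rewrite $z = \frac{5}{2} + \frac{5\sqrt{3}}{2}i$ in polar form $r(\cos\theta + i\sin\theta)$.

r = |z| = sqrt(a^2 + b^2) = sqrt((5/2)^2 + (5*sqrt(3)/2)^2) = sqrt(25/4 + 75/4) = sqrt(25) = 5
θ = arctan(b/a) = arctan(4.3301/2.5) (quadrant-adjusted) = 60°
z = 5(cos 60° + i sin 60°)


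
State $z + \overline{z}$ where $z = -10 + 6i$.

z + conjugate(z) = (a + bi) + (a - bi) = 2a
= 2 * (-10) = -20


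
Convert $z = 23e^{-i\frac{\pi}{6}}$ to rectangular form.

a = r cos θ = 23 * sqrt(3)/2 = 23*sqrt(3)/2
b = r sin θ = 23 * -1/2 = -23/2
z = 23*sqrt(3)/2 - (23/2)i


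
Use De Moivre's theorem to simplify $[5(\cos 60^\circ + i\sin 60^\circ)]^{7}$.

By De Moivre: z^n = r^n(cos(nθ) + i sin(nθ))
= 5^7(cos(7*60°) + i sin(7*60°))
= 78125(cos 60° + i sin 60°)
= 78125/2 + (78125*sqrt(3)/2)i


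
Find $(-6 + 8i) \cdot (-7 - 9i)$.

(a1*a2 - b1*b2) + (a1*b2 + b1*a2)i
= (42 - (-72)) + (54 + (-56))i
= 114 - 2i


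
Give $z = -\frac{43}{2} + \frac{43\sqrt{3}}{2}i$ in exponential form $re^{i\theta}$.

r = |z| = sqrt((-43/2)^2 + (43*sqrt(3)/2)^2) = sqrt(1849/4 + 5547/4) = sqrt(1849) = 43
θ = arctan(b/a) = arctan(37.2391/-21.5) (quadrant-adjusted) = 120° = 2π/3
z = 43e^(i*2π/3)


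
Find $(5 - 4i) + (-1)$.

(5 + (-1)) + (-4 + 0)i = 4 - 4i


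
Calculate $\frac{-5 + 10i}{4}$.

Divisor is real, so divide each part by 4:
= -5/4 + (5/2)i


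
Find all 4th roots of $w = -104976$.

|w| = 104976, arg(w) = 180°
Root modulus = 104976^(1/4) = 18
Root arguments: θ_k = (180° + 360°k)/4 for k = 0, 1, ..., 3
Roots: 9*sqrt(2) + 9*sqrt(2)i, -9*sqrt(2) + 9*sqrt(2)i, -9*sqrt(2) - 9*sqrt(2)i, 9*sqrt(2) - 9*sqrt(2)i


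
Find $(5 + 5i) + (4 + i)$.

(5 + 4) + (5 + 1)i = 9 + 6i


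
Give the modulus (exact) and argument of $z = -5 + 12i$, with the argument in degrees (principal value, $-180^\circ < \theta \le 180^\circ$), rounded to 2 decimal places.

|z| = sqrt((-5)^2 + 12^2) = 13
arg(z) = arctan(b/a) = arctan(12/-5) (quadrant-adjusted) = 112.62°


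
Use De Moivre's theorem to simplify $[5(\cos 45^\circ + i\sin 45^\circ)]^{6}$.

By De Moivre: z^n = r^n(cos(nθ) + i sin(nθ))
= 5^6(cos(6*45°) + i sin(6*45°))
= 15625(cos 270° + i sin 270°)
= -15625i


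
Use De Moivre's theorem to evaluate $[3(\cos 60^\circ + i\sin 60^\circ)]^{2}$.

By De Moivre: z^n = r^n(cos(nθ) + i sin(nθ))
= 3^2(cos(2*60°) + i sin(2*60°))
= 9(cos 120° + i sin 120°)
= -9/2 + (9*sqrt(3)/2)i


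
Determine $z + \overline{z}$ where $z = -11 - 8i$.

z + conjugate(z) = (a + bi) + (a - bi) = 2a
= 2 * (-11) = -22


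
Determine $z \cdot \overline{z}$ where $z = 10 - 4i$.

z * conjugate(z) = |z|^2 = a^2 + b^2
= 10^2 + (-4)^2 = 116


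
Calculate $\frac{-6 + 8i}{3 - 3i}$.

Multiply numerator and denominator by conjugate (3 + 3i):
= (-6 + 8i)(3 + 3i) / (3^2 + (-3)^2)
= (-42 + 6i) / 18
Divide through by 6: (-7 + i) / 3
= -7/3 + (1/3)i


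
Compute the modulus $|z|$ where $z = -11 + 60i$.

|z| = sqrt(a^2 + b^2) = sqrt((-11)^2 + 60^2) = sqrt(3721) = 61


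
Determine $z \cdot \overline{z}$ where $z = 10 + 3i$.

z * conjugate(z) = |z|^2 = a^2 + b^2
= 10^2 + 3^2 = 109


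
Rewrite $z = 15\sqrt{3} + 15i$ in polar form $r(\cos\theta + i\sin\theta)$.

r = |z| = sqrt(a^2 + b^2) = sqrt((15*sqrt(3))^2 + (15)^2) = sqrt(675 + 225) = sqrt(900) = 30
θ = arctan(b/a) = arctan(15/25.9808) (quadrant-adjusted) = 30°
z = 30(cos 30° + i sin 30°)


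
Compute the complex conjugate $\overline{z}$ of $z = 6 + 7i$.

If z = a + bi, then conjugate(z) = a - bi
conjugate(6 + 7i) = 6 - 7i


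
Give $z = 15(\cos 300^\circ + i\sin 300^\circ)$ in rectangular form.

a = r cos θ = 15 * 1/2 = 15/2
b = r sin θ = 15 * -sqrt(3)/2 = -15*sqrt(3)/2
z = 15/2 - (15*sqrt(3)/2)i


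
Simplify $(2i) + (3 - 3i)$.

(0 + 3) + (2 + (-3))i = 3 - i


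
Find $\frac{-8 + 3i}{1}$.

Divisor is real, so divide each part by 1:
= -8 + 3i


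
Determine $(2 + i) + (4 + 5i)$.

(2 + 4) + (1 + 5)i = 6 + 6i


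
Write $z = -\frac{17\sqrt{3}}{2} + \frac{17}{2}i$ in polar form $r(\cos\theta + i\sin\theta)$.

r = |z| = sqrt(a^2 + b^2) = sqrt((-17*sqrt(3)/2)^2 + (17/2)^2) = sqrt(867/4 + 289/4) = sqrt(289) = 17
θ = arctan(b/a) = arctan(8.5/-14.7224) (quadrant-adjusted) = 150°
z = 17(cos 150° + i sin 150°)


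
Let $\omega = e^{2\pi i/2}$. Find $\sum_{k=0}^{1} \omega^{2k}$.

Since 2 divides 2, ω^2 = (ω^2)^1 = 1^1 = 1, so every term is 1.
Sum = 2 · 1 = 2


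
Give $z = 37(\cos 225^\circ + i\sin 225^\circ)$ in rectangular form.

a = r cos θ = 37 * -sqrt(2)/2 = -37*sqrt(2)/2
b = r sin θ = 37 * -sqrt(2)/2 = -37*sqrt(2)/2
z = -37*sqrt(2)/2 - (37*sqrt(2)/2)i


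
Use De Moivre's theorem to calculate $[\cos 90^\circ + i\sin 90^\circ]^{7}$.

By De Moivre: z^n = r^n(cos(nθ) + i sin(nθ))
= 1^7(cos(7*90°) + i sin(7*90°))
= 1(cos 270° + i sin 270°)
= -i


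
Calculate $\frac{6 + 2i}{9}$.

Divisor is real, so divide each part by 9:
= 2/3 + (2/9)i


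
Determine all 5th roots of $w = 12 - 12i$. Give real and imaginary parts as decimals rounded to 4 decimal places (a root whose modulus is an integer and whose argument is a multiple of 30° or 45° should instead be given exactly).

|w| = sqrt(288) ≈ 16.970563, arg(w) = 315°
Root modulus = sqrt(288)^(1/5) ≈ 1.761730
Root arguments: θ_k = (315° + 360°k)/5 for k = 0, 1, ..., 4
Compute each root as (root modulus)(cos θ_k + i sin θ_k) using full-precision intermediates, then round to 4 decimal places.
Roots: 0.7998 + 1.5697i, -1.2457 + 1.2457i, -1.5697 - 0.7998i, 0.2756 - 1.7400i, 1.7400 - 0.2756i


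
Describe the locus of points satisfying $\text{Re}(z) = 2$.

Re(z) = x where z = x + yi; the equation x = 2 is satisfied by all points with that x-coordinate
Locus: Vertical line x = 2


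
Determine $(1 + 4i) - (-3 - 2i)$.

(1 - (-3)) + (4 - (-2))i = 4 + 6i


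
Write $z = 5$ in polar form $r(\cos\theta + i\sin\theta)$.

r = |z| = sqrt(a^2 + b^2) = sqrt((5)^2 + (0)^2) = sqrt(25 + 0) = sqrt(25) = 5
b = 0 and a > 0, so z lies on the positive real axis: θ = 0°
z = 5(cos 0° + i sin 0°)


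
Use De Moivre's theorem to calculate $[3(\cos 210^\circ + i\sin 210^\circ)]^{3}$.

By De Moivre: z^n = r^n(cos(nθ) + i sin(nθ))
= 3^3(cos(3*210°) + i sin(3*210°))
= 27(cos 270° + i sin 270°)
= -27i


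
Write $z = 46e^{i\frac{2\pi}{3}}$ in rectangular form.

a = r cos θ = 46 * -1/2 = -23
b = r sin θ = 46 * sqrt(3)/2 = 23*sqrt(3)
z = -23 + 23*sqrt(3)i


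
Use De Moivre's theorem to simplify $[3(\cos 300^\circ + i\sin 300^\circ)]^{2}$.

By De Moivre: z^n = r^n(cos(nθ) + i sin(nθ))
= 3^2(cos(2*300°) + i sin(2*300°))
= 9(cos 240° + i sin 240°)
= -9/2 - (9*sqrt(3)/2)i


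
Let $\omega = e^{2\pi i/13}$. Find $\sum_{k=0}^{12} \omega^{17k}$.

Let ζ = ω^17 = e^(2πi·17/13). Since 13 ∤ 17, ζ ≠ 1.
Sum = Σ_{k=0}^{12} ζ^k = (ζ^13 - 1)/(ζ - 1) = (ω^{17·13} - 1)/(ζ - 1) = (1 - 1)/(ζ - 1) = 0


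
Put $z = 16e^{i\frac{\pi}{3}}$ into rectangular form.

a = r cos θ = 16 * 1/2 = 8
b = r sin θ = 16 * sqrt(3)/2 = 8*sqrt(3)
z = 8 + 8*sqrt(3)i


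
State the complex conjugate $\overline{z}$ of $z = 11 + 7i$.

If z = a + bi, then conjugate(z) = a - bi
conjugate(11 + 7i) = 11 - 7i


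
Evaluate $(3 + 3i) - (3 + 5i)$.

(3 - 3) + (3 - 5)i = -2i


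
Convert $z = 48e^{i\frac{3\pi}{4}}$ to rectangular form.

a = r cos θ = 48 * -sqrt(2)/2 = -24*sqrt(2)
b = r sin θ = 48 * sqrt(2)/2 = 24*sqrt(2)
z = -24*sqrt(2) + 24*sqrt(2)i


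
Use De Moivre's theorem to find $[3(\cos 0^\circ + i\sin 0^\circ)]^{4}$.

By De Moivre: z^n = r^n(cos(nθ) + i sin(nθ))
= 3^4(cos(4*0°) + i sin(4*0°))
= 81(cos 0° + i sin 0°)
= 81


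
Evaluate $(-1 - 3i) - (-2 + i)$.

(-1 - (-2)) + (-3 - 1)i = 1 - 4i


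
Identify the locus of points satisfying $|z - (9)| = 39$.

|z - z0| = r describes a circle centered at z0 with radius r
Here z0 = 9 and r = 39
Locus: Circle centered at (9, 0) with radius 39


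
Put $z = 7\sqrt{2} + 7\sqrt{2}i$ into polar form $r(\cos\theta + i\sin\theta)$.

r = |z| = sqrt(a^2 + b^2) = sqrt((7*sqrt(2))^2 + (7*sqrt(2))^2) = sqrt(98 + 98) = sqrt(196) = 14
θ = arctan(b/a) = arctan(9.8995/9.8995) (quadrant-adjusted) = 45°
z = 14(cos 45° + i sin 45°)


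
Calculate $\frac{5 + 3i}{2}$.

Divisor is real, so divide each part by 2:
= 5/2 + (3/2)i


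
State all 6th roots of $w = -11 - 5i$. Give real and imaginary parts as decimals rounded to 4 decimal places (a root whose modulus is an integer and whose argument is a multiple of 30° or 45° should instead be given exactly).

|w| = sqrt(146) ≈ 12.083046, arg(w) ≈ 204.443955°
Root modulus = sqrt(146)^(1/6) ≈ 1.514826
Root arguments: θ_k = (arg(w) + 360°k)/6 for k = 0, 1, ..., 5
Compute each root as (root modulus)(cos θ_k + i sin θ_k) using full-precision intermediates, then round to 4 decimal places.
Roots: 1.2548 + 0.8487i, -0.1076 + 1.5110i, -1.3624 + 0.6623i, -1.2548 - 0.8487i, 0.1076 - 1.5110i, 1.3624 - 0.6623i


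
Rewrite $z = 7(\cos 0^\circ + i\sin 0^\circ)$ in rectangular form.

a = r cos θ = 7 * 1 = 7
b = r sin θ = 7 * 0 = 0
z = 7


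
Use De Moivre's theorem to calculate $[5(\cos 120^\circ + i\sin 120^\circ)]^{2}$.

By De Moivre: z^n = r^n(cos(nθ) + i sin(nθ))
= 5^2(cos(2*120°) + i sin(2*120°))
= 25(cos 240° + i sin 240°)
= -25/2 - (25*sqrt(3)/2)i


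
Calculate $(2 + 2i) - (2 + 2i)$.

(2 - 2) + (2 - 2)i = 0


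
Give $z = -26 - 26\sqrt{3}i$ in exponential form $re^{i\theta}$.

r = |z| = sqrt((-26)^2 + (-26*sqrt(3))^2) = sqrt(676 + 2028) = sqrt(2704) = 52
θ = arctan(b/a) = arctan(-45.0333/-26) (quadrant-adjusted) = 240° = 4π/3
z = 52e^(i*4π/3)


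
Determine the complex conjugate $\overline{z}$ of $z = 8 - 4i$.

If z = a + bi, then conjugate(z) = a - bi
conjugate(8 - 4i) = 8 + 4i


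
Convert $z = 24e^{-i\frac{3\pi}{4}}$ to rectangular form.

a = r cos θ = 24 * -sqrt(2)/2 = -12*sqrt(2)
b = r sin θ = 24 * -sqrt(2)/2 = -12*sqrt(2)
z = -12*sqrt(2) - 12*sqrt(2)i


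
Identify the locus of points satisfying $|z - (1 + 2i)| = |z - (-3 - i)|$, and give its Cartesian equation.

|z - z1| = |z - z2| means z is equidistant from z1 and z2,
i.e. the perpendicular bisector of the segment from (1, 2) to (-3, -1) (midpoint (-1, 1/2)).
With z = x + yi, square both sides:
(x - 1)^2 + (y - 2)^2 = (x - (-3))^2 + (y - (-1))^2
The x^2 and y^2 terms cancel: -8x + (-6)y = 10 - 5 = 5
Simplify: 8x + 6y = -5
Locus: Perpendicular bisector of the segment from (1, 2) to (-3, -1): the line 8x + 6y = -5


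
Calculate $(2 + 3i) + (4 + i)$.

(2 + 4) + (3 + 1)i = 6 + 4i


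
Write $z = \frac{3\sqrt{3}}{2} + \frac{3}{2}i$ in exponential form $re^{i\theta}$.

r = |z| = sqrt((3*sqrt(3)/2)^2 + (3/2)^2) = sqrt(27/4 + 9/4) = sqrt(9) = 3
θ = arctan(b/a) = arctan(1.5/2.5981) (quadrant-adjusted) = 30° = π/6
z = 3e^(i*π/6)


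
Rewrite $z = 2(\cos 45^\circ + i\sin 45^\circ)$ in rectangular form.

a = r cos θ = 2 * sqrt(2)/2 = sqrt(2)
b = r sin θ = 2 * sqrt(2)/2 = sqrt(2)
z = sqrt(2) + sqrt(2)i


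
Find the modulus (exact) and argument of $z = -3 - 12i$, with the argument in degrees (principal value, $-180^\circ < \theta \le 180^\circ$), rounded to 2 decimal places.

|z| = sqrt((-3)^2 + (-12)^2) = sqrt(153)
arg(z) = arctan(b/a) = arctan(-12/-3) (quadrant-adjusted) = -104.04°


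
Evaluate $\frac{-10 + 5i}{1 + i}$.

Multiply numerator and denominator by conjugate (1 - i):
= (-10 + 5i)(1 - i) / (1^2 + 1^2)
= (-5 + 15i) / 2
= -5/2 + (15/2)i


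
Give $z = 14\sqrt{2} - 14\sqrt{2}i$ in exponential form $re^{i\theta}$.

r = |z| = sqrt((14*sqrt(2))^2 + (-14*sqrt(2))^2) = sqrt(392 + 392) = sqrt(784) = 28
θ = arctan(b/a) = arctan(-19.799/19.799) (quadrant-adjusted) = -45° = -π/4
z = 28e^(-i*π/4)


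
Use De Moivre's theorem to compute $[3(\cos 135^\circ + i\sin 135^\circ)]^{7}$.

By De Moivre: z^n = r^n(cos(nθ) + i sin(nθ))
= 3^7(cos(7*135°) + i sin(7*135°))
= 2187(cos 225° + i sin 225°)
= -2187*sqrt(2)/2 - (2187*sqrt(2)/2)i


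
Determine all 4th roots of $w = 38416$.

|w| = 38416, arg(w) = 0°
Root modulus = 38416^(1/4) = 14
Root arguments: θ_k = (0° + 360°k)/4 for k = 0, 1, ..., 3
Roots: 14, 14i, -14, -14i


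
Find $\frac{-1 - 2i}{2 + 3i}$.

Multiply numerator and denominator by conjugate (2 - 3i):
= (-1 - 2i)(2 - 3i) / (2^2 + 3^2)
= (-8 - i) / 13
= -8/13 - (1/13)i


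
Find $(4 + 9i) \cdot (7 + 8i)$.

(a1*a2 - b1*b2) + (a1*b2 + b1*a2)i
= (28 - 72) + (32 + 63)i
= -44 + 95i


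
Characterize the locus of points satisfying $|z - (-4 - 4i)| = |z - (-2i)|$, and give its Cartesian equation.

|z - z1| = |z - z2| means z is equidistant from z1 and z2,
i.e. the perpendicular bisector of the segment from (-4, -4) to (0, -2) (midpoint (-2, -3)).
With z = x + yi, square both sides:
(x - (-4))^2 + (y - (-4))^2 = (x - 0)^2 + (y - (-2))^2
The x^2 and y^2 terms cancel: 8x + 4y = 4 - 32 = -28
Simplify: 2x + y = -7
Locus: Perpendicular bisector of the segment from (-4, -4) to (0, -2): the line 2x + y = -7


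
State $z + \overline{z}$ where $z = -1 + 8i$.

z + conjugate(z) = (a + bi) + (a - bi) = 2a
= 2 * (-1) = -2


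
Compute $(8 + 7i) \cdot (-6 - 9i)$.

(a1*a2 - b1*b2) + (a1*b2 + b1*a2)i
= (-48 - (-63)) + (-72 + (-42))i
= 15 - 114i


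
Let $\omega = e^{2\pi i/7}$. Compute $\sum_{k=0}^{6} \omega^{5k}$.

Let ζ = ω^5 = e^(2πi·5/7). Since 7 ∤ 5, ζ ≠ 1.
Sum = Σ_{k=0}^{6} ζ^k = (ζ^7 - 1)/(ζ - 1) = (ω^{5·7} - 1)/(ζ - 1) = (1 - 1)/(ζ - 1) = 0


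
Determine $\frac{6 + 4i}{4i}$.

Multiply numerator and denominator by conjugate (-4i):
= (6 + 4i)(-4i) / (0^2 + 4^2)
= (16 - 24i) / 16
Divide through by 8: (2 - 3i) / 2
= 1 - (3/2)i


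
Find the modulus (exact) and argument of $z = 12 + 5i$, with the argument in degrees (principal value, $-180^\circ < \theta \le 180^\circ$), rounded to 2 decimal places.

|z| = sqrt(12^2 + 5^2) = 13
arg(z) = arctan(b/a) = arctan(5/12) (quadrant-adjusted) = 22.62°


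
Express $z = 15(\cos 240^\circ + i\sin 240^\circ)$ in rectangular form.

a = r cos θ = 15 * -1/2 = -15/2
b = r sin θ = 15 * -sqrt(3)/2 = -15*sqrt(3)/2
z = -15/2 - (15*sqrt(3)/2)i


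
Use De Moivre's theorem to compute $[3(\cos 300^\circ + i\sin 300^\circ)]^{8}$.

By De Moivre: z^n = r^n(cos(nθ) + i sin(nθ))
= 3^8(cos(8*300°) + i sin(8*300°))
= 6561(cos 240° + i sin 240°)
= -6561/2 - (6561*sqrt(3)/2)i


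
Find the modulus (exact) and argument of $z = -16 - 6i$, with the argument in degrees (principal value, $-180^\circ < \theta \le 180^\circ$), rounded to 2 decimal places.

|z| = sqrt((-16)^2 + (-6)^2) = sqrt(292)
arg(z) = arctan(b/a) = arctan(-6/-16) (quadrant-adjusted) = -159.44°


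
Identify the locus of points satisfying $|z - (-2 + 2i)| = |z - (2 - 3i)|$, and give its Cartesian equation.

|z - z1| = |z - z2| means z is equidistant from z1 and z2,
i.e. the perpendicular bisector of the segment from (-2, 2) to (2, -3) (midpoint (0, -1/2)).
With z = x + yi, square both sides:
(x - (-2))^2 + (y - 2)^2 = (x - 2)^2 + (y - (-3))^2
The x^2 and y^2 terms cancel: 8x + (-10)y = 13 - 8 = 5
Simplify: 8x - 10y = 5
Locus: Perpendicular bisector of the segment from (-2, 2) to (2, -3): the line 8x - 10y = 5


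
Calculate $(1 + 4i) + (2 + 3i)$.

(1 + 2) + (4 + 3)i = 3 + 7i


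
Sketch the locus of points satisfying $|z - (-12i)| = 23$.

|z - z0| = r describes a circle centered at z0 with radius r
Here z0 = -12i and r = 23
Locus: Circle centered at (0, -12) with radius 23


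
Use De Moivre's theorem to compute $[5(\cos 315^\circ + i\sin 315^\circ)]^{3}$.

By De Moivre: z^n = r^n(cos(nθ) + i sin(nθ))
= 5^3(cos(3*315°) + i sin(3*315°))
= 125(cos 225° + i sin 225°)
= -125*sqrt(2)/2 - (125*sqrt(2)/2)i


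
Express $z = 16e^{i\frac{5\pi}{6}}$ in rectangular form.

a = r cos θ = 16 * -sqrt(3)/2 = -8*sqrt(3)
b = r sin θ = 16 * 1/2 = 8
z = -8*sqrt(3) + 8i


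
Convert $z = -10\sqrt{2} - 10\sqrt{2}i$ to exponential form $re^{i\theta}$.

r = |z| = sqrt((-10*sqrt(2))^2 + (-10*sqrt(2))^2) = sqrt(200 + 200) = sqrt(400) = 20
θ = arctan(b/a) = arctan(-14.1421/-14.1421) (quadrant-adjusted) = -135° = -3π/4
z = 20e^(-i*3π/4)


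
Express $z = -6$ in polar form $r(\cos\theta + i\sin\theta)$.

r = |z| = sqrt(a^2 + b^2) = sqrt((-6)^2 + (0)^2) = sqrt(36 + 0) = sqrt(36) = 6
b = 0 and a < 0, so z lies on the negative real axis: θ = 180°
z = 6(cos 180° + i sin 180°)


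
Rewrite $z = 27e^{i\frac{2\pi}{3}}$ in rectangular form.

a = r cos θ = 27 * -1/2 = -27/2
b = r sin θ = 27 * sqrt(3)/2 = 27*sqrt(3)/2
z = -27/2 + (27*sqrt(3)/2)i


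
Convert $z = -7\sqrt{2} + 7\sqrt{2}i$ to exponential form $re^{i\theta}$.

r = |z| = sqrt((-7*sqrt(2))^2 + (7*sqrt(2))^2) = sqrt(98 + 98) = sqrt(196) = 14
θ = arctan(b/a) = arctan(9.8995/-9.8995) (quadrant-adjusted) = 135° = 3π/4
z = 14e^(i*3π/4)


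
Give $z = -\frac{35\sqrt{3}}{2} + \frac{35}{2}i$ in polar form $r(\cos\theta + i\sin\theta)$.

r = |z| = sqrt(a^2 + b^2) = sqrt((-35*sqrt(3)/2)^2 + (35/2)^2) = sqrt(3675/4 + 1225/4) = sqrt(1225) = 35
θ = arctan(b/a) = arctan(17.5/-30.3109) (quadrant-adjusted) = 150°
z = 35(cos 150° + i sin 150°)


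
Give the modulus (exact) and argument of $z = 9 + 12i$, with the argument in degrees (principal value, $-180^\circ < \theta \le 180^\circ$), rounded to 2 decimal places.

|z| = sqrt(9^2 + 12^2) = 15
arg(z) = arctan(b/a) = arctan(12/9) (quadrant-adjusted) = 53.13°


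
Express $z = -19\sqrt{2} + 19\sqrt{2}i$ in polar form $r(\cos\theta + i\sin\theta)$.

r = |z| = sqrt(a^2 + b^2) = sqrt((-19*sqrt(2))^2 + (19*sqrt(2))^2) = sqrt(722 + 722) = sqrt(1444) = 38
θ = arctan(b/a) = arctan(26.8701/-26.8701) (quadrant-adjusted) = 135°
z = 38(cos 135° + i sin 135°)


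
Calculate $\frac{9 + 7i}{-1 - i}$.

Multiply numerator and denominator by conjugate (-1 + i):
= (9 + 7i)(-1 + i) / ((-1)^2 + (-1)^2)
= (-16 + 2i) / 2
= -8 + i


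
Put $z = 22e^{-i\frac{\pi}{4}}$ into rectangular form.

a = r cos θ = 22 * sqrt(2)/2 = 11*sqrt(2)
b = r sin θ = 22 * -sqrt(2)/2 = -11*sqrt(2)
z = 11*sqrt(2) - 11*sqrt(2)i


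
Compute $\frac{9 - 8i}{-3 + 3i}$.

Multiply numerator and denominator by conjugate (-3 - 3i):
= (9 - 8i)(-3 - 3i) / ((-3)^2 + 3^2)
= (-51 - 3i) / 18
Divide through by 3: (-17 - i) / 6
= -17/6 - (1/6)i


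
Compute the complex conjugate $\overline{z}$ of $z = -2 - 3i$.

If z = a + bi, then conjugate(z) = a - bi
conjugate(-2 - 3i) = -2 + 3i


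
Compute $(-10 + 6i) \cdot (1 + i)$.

(a1*a2 - b1*b2) + (a1*b2 + b1*a2)i
= (-10 - 6) + (-10 + 6)i
= -16 - 4i


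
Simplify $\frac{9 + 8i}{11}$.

Divisor is real, so divide each part by 11:
= 9/11 + (8/11)i


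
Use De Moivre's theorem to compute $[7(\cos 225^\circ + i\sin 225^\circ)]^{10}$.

By De Moivre: z^n = r^n(cos(nθ) + i sin(nθ))
= 7^10(cos(10*225°) + i sin(10*225°))
= 282475249(cos 90° + i sin 90°)
= 282475249i


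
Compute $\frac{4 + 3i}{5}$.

Divisor is real, so divide each part by 5:
= 4/5 + (3/5)i


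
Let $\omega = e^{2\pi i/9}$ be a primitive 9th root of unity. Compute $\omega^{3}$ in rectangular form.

ω^3 = e^(2πi·3/9) = e^(i·2π/3)
= cos(2π/3) + i sin(2π/3)
= -1/2 + (sqrt(3)/2)i


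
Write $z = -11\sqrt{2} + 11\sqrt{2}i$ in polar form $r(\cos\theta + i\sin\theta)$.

r = |z| = sqrt(a^2 + b^2) = sqrt((-11*sqrt(2))^2 + (11*sqrt(2))^2) = sqrt(242 + 242) = sqrt(484) = 22
θ = arctan(b/a) = arctan(15.5563/-15.5563) (quadrant-adjusted) = 135°
z = 22(cos 135° + i sin 135°)


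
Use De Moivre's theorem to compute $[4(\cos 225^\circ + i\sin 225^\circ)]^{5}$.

By De Moivre: z^n = r^n(cos(nθ) + i sin(nθ))
= 4^5(cos(5*225°) + i sin(5*225°))
= 1024(cos 45° + i sin 45°)
= 512*sqrt(2) + 512*sqrt(2)i


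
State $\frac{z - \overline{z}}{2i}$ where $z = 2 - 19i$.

z - conjugate(z) = 2bi
(z - conjugate(z))/(2i) = 2bi/(2i) = b = -19


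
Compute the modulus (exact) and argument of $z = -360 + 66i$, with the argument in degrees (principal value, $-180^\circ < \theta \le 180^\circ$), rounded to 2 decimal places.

|z| = sqrt((-360)^2 + 66^2) = 366
arg(z) = arctan(b/a) = arctan(66/-360) (quadrant-adjusted) = 169.61°


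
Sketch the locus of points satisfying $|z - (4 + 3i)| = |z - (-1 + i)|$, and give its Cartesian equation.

|z - z1| = |z - z2| means z is equidistant from z1 and z2,
i.e. the perpendicular bisector of the segment from (4, 3) to (-1, 1) (midpoint (3/2, 2)).
With z = x + yi, square both sides:
(x - 4)^2 + (y - 3)^2 = (x - (-1))^2 + (y - 1)^2
The x^2 and y^2 terms cancel: -10x + (-4)y = 2 - 25 = -23
Simplify: 10x + 4y = 23
Locus: Perpendicular bisector of the segment from (4, 3) to (-1, 1): the line 10x + 4y = 23


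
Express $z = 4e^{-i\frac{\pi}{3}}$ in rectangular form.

a = r cos θ = 4 * 1/2 = 2
b = r sin θ = 4 * -sqrt(3)/2 = -2*sqrt(3)
z = 2 - 2*sqrt(3)i


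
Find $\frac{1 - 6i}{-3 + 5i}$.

Multiply numerator and denominator by conjugate (-3 - 5i):
= (1 - 6i)(-3 - 5i) / ((-3)^2 + 5^2)
= (-33 + 13i) / 34
= -33/34 + (13/34)i


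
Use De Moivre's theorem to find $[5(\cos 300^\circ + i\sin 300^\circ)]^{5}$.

By De Moivre: z^n = r^n(cos(nθ) + i sin(nθ))
= 5^5(cos(5*300°) + i sin(5*300°))
= 3125(cos 60° + i sin 60°)
= 3125/2 + (3125*sqrt(3)/2)i


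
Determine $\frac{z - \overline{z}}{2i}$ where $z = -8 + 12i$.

z - conjugate(z) = 2bi
(z - conjugate(z))/(2i) = 2bi/(2i) = b = 12


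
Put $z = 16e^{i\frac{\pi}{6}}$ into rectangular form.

a = r cos θ = 16 * sqrt(3)/2 = 8*sqrt(3)
b = r sin θ = 16 * 1/2 = 8
z = 8*sqrt(3) + 8i


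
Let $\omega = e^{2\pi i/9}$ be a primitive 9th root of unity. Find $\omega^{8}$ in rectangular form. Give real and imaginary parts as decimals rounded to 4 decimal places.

ω^8 = e^(2πi·8/9) = e^(i·16π/9)
= cos(16π/9) + i sin(16π/9)
= 0.7660 - 0.6428i


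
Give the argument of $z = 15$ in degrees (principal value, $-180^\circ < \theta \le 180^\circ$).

b = 0 and a > 0, so z lies on the positive real axis: θ = 0°


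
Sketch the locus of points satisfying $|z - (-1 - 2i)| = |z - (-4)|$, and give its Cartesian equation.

|z - z1| = |z - z2| means z is equidistant from z1 and z2,
i.e. the perpendicular bisector of the segment from (-1, -2) to (-4, 0) (midpoint (-5/2, -1)).
With z = x + yi, square both sides:
(x - (-1))^2 + (y - (-2))^2 = (x - (-4))^2 + (y - 0)^2
The x^2 and y^2 terms cancel: -6x + 4y = 16 - 5 = 11
Simplify: 6x - 4y = -11
Locus: Perpendicular bisector of the segment from (-1, -2) to (-4, 0): the line 6x - 4y = -11


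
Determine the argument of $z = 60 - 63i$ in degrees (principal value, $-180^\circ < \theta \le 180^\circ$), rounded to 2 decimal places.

θ = arctan(b/a) = arctan(-63/60) (quadrant-adjusted) = -46.40°


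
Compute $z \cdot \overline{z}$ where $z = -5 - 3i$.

z * conjugate(z) = |z|^2 = a^2 + b^2
= (-5)^2 + (-3)^2 = 34


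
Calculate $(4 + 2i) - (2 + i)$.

(4 - 2) + (2 - 1)i = 2 + i


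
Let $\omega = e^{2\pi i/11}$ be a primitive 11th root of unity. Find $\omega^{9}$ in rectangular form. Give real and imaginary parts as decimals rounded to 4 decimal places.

ω^9 = e^(2πi·9/11) = e^(i·18π/11)
= cos(18π/11) + i sin(18π/11)
= 0.4154 - 0.9096i


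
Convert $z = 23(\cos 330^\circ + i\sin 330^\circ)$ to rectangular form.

a = r cos θ = 23 * sqrt(3)/2 = 23*sqrt(3)/2
b = r sin θ = 23 * -1/2 = -23/2
z = 23*sqrt(3)/2 - (23/2)i


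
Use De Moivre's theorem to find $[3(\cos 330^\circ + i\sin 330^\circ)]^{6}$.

By De Moivre: z^n = r^n(cos(nθ) + i sin(nθ))
= 3^6(cos(6*330°) + i sin(6*330°))
= 729(cos 180° + i sin 180°)
= -729


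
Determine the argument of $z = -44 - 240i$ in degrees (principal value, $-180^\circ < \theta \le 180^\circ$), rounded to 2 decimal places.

θ = arctan(b/a) = arctan(-240/-44) (quadrant-adjusted) = -100.39°


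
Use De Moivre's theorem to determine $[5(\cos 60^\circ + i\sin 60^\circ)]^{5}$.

By De Moivre: z^n = r^n(cos(nθ) + i sin(nθ))
= 5^5(cos(5*60°) + i sin(5*60°))
= 3125(cos 300° + i sin 300°)
= 3125/2 - (3125*sqrt(3)/2)i


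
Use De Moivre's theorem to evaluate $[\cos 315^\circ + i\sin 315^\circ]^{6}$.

By De Moivre: z^n = r^n(cos(nθ) + i sin(nθ))
= 1^6(cos(6*315°) + i sin(6*315°))
= 1(cos 90° + i sin 90°)
= i


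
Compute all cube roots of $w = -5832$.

|w| = 5832, arg(w) = 180°
Root modulus = 5832^(1/3) = 18
Root arguments: θ_k = (180° + 360°k)/3 for k = 0, 1, ..., 2
Roots: 9 + 9*sqrt(3)i, -18, 9 - 9*sqrt(3)i


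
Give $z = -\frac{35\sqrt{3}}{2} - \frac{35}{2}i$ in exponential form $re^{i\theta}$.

r = |z| = sqrt((-35*sqrt(3)/2)^2 + (-35/2)^2) = sqrt(3675/4 + 1225/4) = sqrt(1225) = 35
θ = arctan(b/a) = arctan(-17.5/-30.3109) (quadrant-adjusted) = 210° = 7π/6
z = 35e^(i*7π/6)


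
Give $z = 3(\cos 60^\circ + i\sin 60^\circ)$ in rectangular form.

a = r cos θ = 3 * 1/2 = 3/2
b = r sin θ = 3 * sqrt(3)/2 = 3*sqrt(3)/2
z = 3/2 + (3*sqrt(3)/2)i


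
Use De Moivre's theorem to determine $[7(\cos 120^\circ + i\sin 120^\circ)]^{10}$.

By De Moivre: z^n = r^n(cos(nθ) + i sin(nθ))
= 7^10(cos(10*120°) + i sin(10*120°))
= 282475249(cos 120° + i sin 120°)
= -282475249/2 + (282475249*sqrt(3)/2)i


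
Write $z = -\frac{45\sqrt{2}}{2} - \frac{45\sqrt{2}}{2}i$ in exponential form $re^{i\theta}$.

r = |z| = sqrt((-45*sqrt(2)/2)^2 + (-45*sqrt(2)/2)^2) = sqrt(2025/2 + 2025/2) = sqrt(2025) = 45
θ = arctan(b/a) = arctan(-31.8198/-31.8198) (quadrant-adjusted) = -135° = -3π/4
z = 45e^(-i*3π/4)


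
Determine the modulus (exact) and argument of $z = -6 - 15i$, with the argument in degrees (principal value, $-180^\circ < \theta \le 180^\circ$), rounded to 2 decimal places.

|z| = sqrt((-6)^2 + (-15)^2) = sqrt(261)
arg(z) = arctan(b/a) = arctan(-15/-6) (quadrant-adjusted) = -111.80°


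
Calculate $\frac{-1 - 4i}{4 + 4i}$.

Multiply numerator and denominator by conjugate (4 - 4i):
= (-1 - 4i)(4 - 4i) / (4^2 + 4^2)
= (-20 - 12i) / 32
Divide through by 4: (-5 - 3i) / 8
= -5/8 - (3/8)i


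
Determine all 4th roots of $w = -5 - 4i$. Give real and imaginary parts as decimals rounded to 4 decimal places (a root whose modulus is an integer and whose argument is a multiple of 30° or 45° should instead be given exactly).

|w| = sqrt(41) ≈ 6.403124, arg(w) ≈ 218.659808°
Root modulus = sqrt(41)^(1/4) ≈ 1.590736
Root arguments: θ_k = (arg(w) + 360°k)/4 for k = 0, 1, ..., 3
Compute each root as (root modulus)(cos θ_k + i sin θ_k) using full-precision intermediates, then round to 4 decimal places.
Roots: 0.9200 + 1.2977i, -1.2977 + 0.9200i, -0.9200 - 1.2977i, 1.2977 - 0.9200i


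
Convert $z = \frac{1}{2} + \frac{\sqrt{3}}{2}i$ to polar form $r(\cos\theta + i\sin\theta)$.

r = |z| = sqrt(a^2 + b^2) = sqrt((1/2)^2 + (sqrt(3)/2)^2) = sqrt(1/4 + 3/4) = sqrt(1) = 1
θ = arctan(b/a) = arctan(0.866/0.5) (quadrant-adjusted) = 60°
z = 1(cos 60° + i sin 60°)


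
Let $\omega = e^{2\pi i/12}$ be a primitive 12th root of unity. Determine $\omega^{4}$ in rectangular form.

ω^4 = e^(2πi·4/12) = e^(i·2π/3)
= cos(2π/3) + i sin(2π/3)
= -1/2 + (sqrt(3)/2)i


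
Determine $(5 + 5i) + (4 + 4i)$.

(5 + 4) + (5 + 4)i = 9 + 9i


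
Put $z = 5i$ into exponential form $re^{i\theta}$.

r = |z| = sqrt((0)^2 + (5)^2) = sqrt(0 + 25) = sqrt(25) = 5
a = 0 and b > 0, so z lies on the positive imaginary axis: θ = 90° = π/2
z = 5e^(i*π/2)


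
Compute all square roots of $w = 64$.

|w| = 64, arg(w) = 0°
Root modulus = 64^(1/2) = 8
Root arguments: θ_k = (0° + 360°k)/2 for k = 0, 1, ..., 1
Roots: 8, -8


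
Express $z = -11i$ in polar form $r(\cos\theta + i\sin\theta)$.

r = |z| = sqrt(a^2 + b^2) = sqrt((0)^2 + (-11)^2) = sqrt(0 + 121) = sqrt(121) = 11
a = 0 and b < 0, so z lies on the negative imaginary axis: θ = 270°
z = 11(cos 270° + i sin 270°)


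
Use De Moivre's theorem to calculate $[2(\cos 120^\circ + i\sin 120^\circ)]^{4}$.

By De Moivre: z^n = r^n(cos(nθ) + i sin(nθ))
= 2^4(cos(4*120°) + i sin(4*120°))
= 16(cos 120° + i sin 120°)
= -8 + 8*sqrt(3)i


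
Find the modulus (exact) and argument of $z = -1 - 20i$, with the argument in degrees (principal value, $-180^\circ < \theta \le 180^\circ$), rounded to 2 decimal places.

|z| = sqrt((-1)^2 + (-20)^2) = sqrt(401)
arg(z) = arctan(b/a) = arctan(-20/-1) (quadrant-adjusted) = -92.86°


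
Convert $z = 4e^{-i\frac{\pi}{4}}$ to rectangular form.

a = r cos θ = 4 * sqrt(2)/2 = 2*sqrt(2)
b = r sin θ = 4 * -sqrt(2)/2 = -2*sqrt(2)
z = 2*sqrt(2) - 2*sqrt(2)i


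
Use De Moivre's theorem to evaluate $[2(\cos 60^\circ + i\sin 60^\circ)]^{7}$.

By De Moivre: z^n = r^n(cos(nθ) + i sin(nθ))
= 2^7(cos(7*60°) + i sin(7*60°))
= 128(cos 60° + i sin 60°)
= 64 + 64*sqrt(3)i


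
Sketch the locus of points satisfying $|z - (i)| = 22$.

|z - z0| = r describes a circle centered at z0 with radius r
Here z0 = i and r = 22
Locus: Circle centered at (0, 1) with radius 22


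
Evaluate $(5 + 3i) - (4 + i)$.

(5 - 4) + (3 - 1)i = 1 + 2i


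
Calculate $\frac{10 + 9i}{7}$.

Divisor is real, so divide each part by 7:
= 10/7 + (9/7)i


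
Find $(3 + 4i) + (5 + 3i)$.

(3 + 5) + (4 + 3)i = 8 + 7i


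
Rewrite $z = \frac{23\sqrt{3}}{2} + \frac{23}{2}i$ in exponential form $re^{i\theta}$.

r = |z| = sqrt((23*sqrt(3)/2)^2 + (23/2)^2) = sqrt(1587/4 + 529/4) = sqrt(529) = 23
θ = arctan(b/a) = arctan(11.5/19.9186) (quadrant-adjusted) = 30° = π/6
z = 23e^(i*π/6)


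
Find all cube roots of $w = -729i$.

|w| = 729, arg(w) = 270°
Root modulus = 729^(1/3) = 9
Root arguments: θ_k = (270° + 360°k)/3 for k = 0, 1, ..., 2
Roots: 9i, -9*sqrt(3)/2 - (9/2)i, 9*sqrt(3)/2 - (9/2)i


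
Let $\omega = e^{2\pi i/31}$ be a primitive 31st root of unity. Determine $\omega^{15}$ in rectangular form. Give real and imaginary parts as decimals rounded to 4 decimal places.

ω^15 = e^(2πi·15/31) = e^(i·30π/31)
= cos(30π/31) + i sin(30π/31)
= -0.9949 + 0.1012i


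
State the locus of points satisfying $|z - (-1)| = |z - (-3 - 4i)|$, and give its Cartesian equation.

|z - z1| = |z - z2| means z is equidistant from z1 and z2,
i.e. the perpendicular bisector of the segment from (-1, 0) to (-3, -4) (midpoint (-2, -2)).
With z = x + yi, square both sides:
(x - (-1))^2 + (y - 0)^2 = (x - (-3))^2 + (y - (-4))^2
The x^2 and y^2 terms cancel: -4x + (-8)y = 25 - 1 = 24
Simplify: x + 2y = -6
Locus: Perpendicular bisector of the segment from (-1, 0) to (-3, -4): the line x + 2y = -6


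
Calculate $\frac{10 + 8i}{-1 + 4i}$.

Multiply numerator and denominator by conjugate (-1 - 4i):
= (10 + 8i)(-1 - 4i) / ((-1)^2 + 4^2)
= (22 - 48i) / 17
= 22/17 - (48/17)i


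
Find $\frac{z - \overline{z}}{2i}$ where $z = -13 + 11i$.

z - conjugate(z) = 2bi
(z - conjugate(z))/(2i) = 2bi/(2i) = b = 11


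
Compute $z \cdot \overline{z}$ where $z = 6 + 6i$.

z * conjugate(z) = |z|^2 = a^2 + b^2
= 6^2 + 6^2 = 72


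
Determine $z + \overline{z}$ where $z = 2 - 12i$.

z + conjugate(z) = (a + bi) + (a - bi) = 2a
= 2 * 2 = 4


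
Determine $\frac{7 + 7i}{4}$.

Divisor is real, so divide each part by 4:
= 7/4 + (7/4)i


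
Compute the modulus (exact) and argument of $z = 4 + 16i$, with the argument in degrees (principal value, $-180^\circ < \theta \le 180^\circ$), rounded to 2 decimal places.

|z| = sqrt(4^2 + 16^2) = sqrt(272)
arg(z) = arctan(b/a) = arctan(16/4) (quadrant-adjusted) = 75.96°


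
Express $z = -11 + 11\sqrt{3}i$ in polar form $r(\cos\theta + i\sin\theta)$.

r = |z| = sqrt(a^2 + b^2) = sqrt((-11)^2 + (11*sqrt(3))^2) = sqrt(121 + 363) = sqrt(484) = 22
θ = arctan(b/a) = arctan(19.0526/-11) (quadrant-adjusted) = 120°
z = 22(cos 120° + i sin 120°)


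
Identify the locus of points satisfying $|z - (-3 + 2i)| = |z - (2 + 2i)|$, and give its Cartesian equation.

|z - z1| = |z - z2| means z is equidistant from z1 and z2,
i.e. the perpendicular bisector of the segment from (-3, 2) to (2, 2) (midpoint (-1/2, 2)).
With z = x + yi, square both sides:
(x - (-3))^2 + (y - 2)^2 = (x - 2)^2 + (y - 2)^2
The x^2 and y^2 terms cancel: 10x + 0y = 8 - 13 = -5
Simplify: x = -1/2
Locus: Perpendicular bisector of the segment from (-3, 2) to (2, 2): the line x = -1/2


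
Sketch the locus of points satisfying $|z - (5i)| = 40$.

|z - z0| = r describes a circle centered at z0 with radius r
Here z0 = 5i and r = 40
Locus: Circle centered at (0, 5) with radius 40


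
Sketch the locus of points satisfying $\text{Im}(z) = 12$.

Im(z) = y where z = x + yi; the equation y = 12 is satisfied by all points with that y-coordinate
Locus: Horizontal line y = 12


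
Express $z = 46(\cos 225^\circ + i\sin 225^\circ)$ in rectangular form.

a = r cos θ = 46 * -sqrt(2)/2 = -23*sqrt(2)
b = r sin θ = 46 * -sqrt(2)/2 = -23*sqrt(2)
z = -23*sqrt(2) - 23*sqrt(2)i


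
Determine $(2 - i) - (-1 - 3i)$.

(2 - (-1)) + (-1 - (-3))i = 3 + 2i


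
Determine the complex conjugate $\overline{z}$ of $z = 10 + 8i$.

If z = a + bi, then conjugate(z) = a - bi
conjugate(10 + 8i) = 10 - 8i


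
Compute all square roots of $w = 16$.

|w| = 16, arg(w) = 0°
Root modulus = 16^(1/2) = 4
Root arguments: θ_k = (0° + 360°k)/2 for k = 0, 1, ..., 1
Roots: 4, -4


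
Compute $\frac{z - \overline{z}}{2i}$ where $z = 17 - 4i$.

z - conjugate(z) = 2bi
(z - conjugate(z))/(2i) = 2bi/(2i) = b = -4


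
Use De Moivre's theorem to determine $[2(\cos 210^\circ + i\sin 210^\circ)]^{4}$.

By De Moivre: z^n = r^n(cos(nθ) + i sin(nθ))
= 2^4(cos(4*210°) + i sin(4*210°))
= 16(cos 120° + i sin 120°)
= -8 + 8*sqrt(3)i


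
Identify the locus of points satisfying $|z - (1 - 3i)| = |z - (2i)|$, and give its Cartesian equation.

|z - z1| = |z - z2| means z is equidistant from z1 and z2,
i.e. the perpendicular bisector of the segment from (1, -3) to (0, 2) (midpoint (1/2, -1/2)).
With z = x + yi, square both sides:
(x - 1)^2 + (y - (-3))^2 = (x - 0)^2 + (y - 2)^2
The x^2 and y^2 terms cancel: -2x + 10y = 4 - 10 = -6
Simplify: x - 5y = 3
Locus: Perpendicular bisector of the segment from (1, -3) to (0, 2): the line x - 5y = 3


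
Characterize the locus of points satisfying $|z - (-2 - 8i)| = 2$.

|z - z0| = r describes a circle centered at z0 with radius r
Here z0 = -2 - 8i and r = 2
Locus: Circle centered at (-2, -8) with radius 2


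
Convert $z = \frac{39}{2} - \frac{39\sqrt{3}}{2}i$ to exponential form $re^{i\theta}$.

r = |z| = sqrt((39/2)^2 + (-39*sqrt(3)/2)^2) = sqrt(1521/4 + 4563/4) = sqrt(1521) = 39
θ = arctan(b/a) = arctan(-33.775/19.5) (quadrant-adjusted) = -60° = -π/3
z = 39e^(-i*π/3)


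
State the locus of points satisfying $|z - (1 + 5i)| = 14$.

|z - z0| = r describes a circle centered at z0 with radius r
Here z0 = 1 + 5i and r = 14
Locus: Circle centered at (1, 5) with radius 14


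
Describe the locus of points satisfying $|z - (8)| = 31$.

|z - z0| = r describes a circle centered at z0 with radius r
Here z0 = 8 and r = 31
Locus: Circle centered at (8, 0) with radius 31


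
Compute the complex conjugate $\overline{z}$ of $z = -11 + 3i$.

If z = a + bi, then conjugate(z) = a - bi
conjugate(-11 + 3i) = -11 - 3i


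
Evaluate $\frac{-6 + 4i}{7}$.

Divisor is real, so divide each part by 7:
= -6/7 + (4/7)i


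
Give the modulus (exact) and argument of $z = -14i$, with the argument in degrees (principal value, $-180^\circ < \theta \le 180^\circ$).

|z| = sqrt(0^2 + (-14)^2) = 14
a = 0 and b < 0, so z lies on the negative imaginary axis: arg(z) = -90°


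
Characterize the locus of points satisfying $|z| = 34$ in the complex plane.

|z| = 34 means sqrt(x^2 + y^2) = 34
This is a circle of radius 34 centered at the origin


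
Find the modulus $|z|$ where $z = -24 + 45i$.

|z| = sqrt(a^2 + b^2) = sqrt((-24)^2 + 45^2) = sqrt(2601) = 51


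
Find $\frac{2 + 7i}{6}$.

Divisor is real, so divide each part by 6:
= 1/3 + (7/6)i


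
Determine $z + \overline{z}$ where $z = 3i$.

z + conjugate(z) = (a + bi) + (a - bi) = 2a
= 2 * 0 = 0


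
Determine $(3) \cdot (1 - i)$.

(a1*a2 - b1*b2) + (a1*b2 + b1*a2)i
= (3 - 0) + (-3 + 0)i
= 3 - 3i


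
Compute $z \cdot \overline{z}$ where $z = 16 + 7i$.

z * conjugate(z) = |z|^2 = a^2 + b^2
= 16^2 + 7^2 = 305


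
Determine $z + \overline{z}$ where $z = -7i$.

z + conjugate(z) = (a + bi) + (a - bi) = 2a
= 2 * 0 = 0


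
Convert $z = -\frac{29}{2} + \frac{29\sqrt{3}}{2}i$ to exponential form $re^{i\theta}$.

r = |z| = sqrt((-29/2)^2 + (29*sqrt(3)/2)^2) = sqrt(841/4 + 2523/4) = sqrt(841) = 29
θ = arctan(b/a) = arctan(25.1147/-14.5) (quadrant-adjusted) = 120° = 2π/3
z = 29e^(i*2π/3)


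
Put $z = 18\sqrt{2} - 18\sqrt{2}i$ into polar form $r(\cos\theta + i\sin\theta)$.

r = |z| = sqrt(a^2 + b^2) = sqrt((18*sqrt(2))^2 + (-18*sqrt(2))^2) = sqrt(648 + 648) = sqrt(1296) = 36
θ = arctan(b/a) = arctan(-25.4558/25.4558) (quadrant-adjusted) = 315°
z = 36(cos 315° + i sin 315°)


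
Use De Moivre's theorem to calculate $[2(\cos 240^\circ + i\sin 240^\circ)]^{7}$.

By De Moivre: z^n = r^n(cos(nθ) + i sin(nθ))
= 2^7(cos(7*240°) + i sin(7*240°))
= 128(cos 240° + i sin 240°)
= -64 - 64*sqrt(3)i


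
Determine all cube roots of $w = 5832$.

|w| = 5832, arg(w) = 0°
Root modulus = 5832^(1/3) = 18
Root arguments: θ_k = (0° + 360°k)/3 for k = 0, 1, ..., 2
Roots: 18, -9 + 9*sqrt(3)i, -9 - 9*sqrt(3)i


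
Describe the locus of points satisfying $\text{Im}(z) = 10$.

Im(z) = y where z = x + yi; the equation y = 10 is satisfied by all points with that y-coordinate
Locus: Horizontal line y = 10


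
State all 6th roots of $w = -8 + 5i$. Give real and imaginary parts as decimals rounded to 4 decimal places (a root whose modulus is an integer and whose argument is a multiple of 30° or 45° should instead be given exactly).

|w| = sqrt(89) ≈ 9.433981, arg(w) ≈ 147.994617°
Root modulus = sqrt(89)^(1/6) ≈ 1.453614
Root arguments: θ_k = (arg(w) + 360°k)/6 for k = 0, 1, ..., 5
Compute each root as (root modulus)(cos θ_k + i sin θ_k) using full-precision intermediates, then round to 4 decimal places.
Roots: 1.3210 + 0.6066i, 0.1351 + 1.4473i, -1.1858 + 0.8407i, -1.3210 - 0.6066i, -0.1351 - 1.4473i, 1.1858 - 0.8407i
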